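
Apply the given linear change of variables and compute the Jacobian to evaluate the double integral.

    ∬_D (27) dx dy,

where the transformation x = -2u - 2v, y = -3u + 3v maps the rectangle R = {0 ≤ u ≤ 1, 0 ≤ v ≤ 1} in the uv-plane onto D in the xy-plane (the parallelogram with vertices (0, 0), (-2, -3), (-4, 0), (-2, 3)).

Compute the Jacobian determinant of (x, y) with respect to (u, v):

    ∂(x,y)/∂(u,v) = | -2  -2 | = (-2)(3) - (-2)(-3) = -12.
                   | -3  3 |

Its absolute value is |J| = 12 (the area scaling factor).

Substituting x = -2u - 2v, y = -3u + 3v into the integrand,

    27 → 27,

so the integral becomes

    ∬_R (27) · |J| du dv = ∫_0^1 ∫_0^1 (324) dv du.

Inner (v): 324.
Outer (u): 324.

Therefore ∬_D (27) dx dy = 324.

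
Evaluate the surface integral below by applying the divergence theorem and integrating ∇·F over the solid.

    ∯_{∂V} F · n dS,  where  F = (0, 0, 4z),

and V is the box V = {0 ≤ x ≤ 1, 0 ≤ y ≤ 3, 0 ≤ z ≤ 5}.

By the divergence theorem,

    ∯_{∂V} F · n dS = ∭_V (∇ · F) dV.

Compute the divergence:
    ∇ · F = ∂F_x/∂x + ∂F_y/∂y + ∂F_z/∂z = 0 + 0 + 4 = 4.

V is a rectangular box, so dV = dx dy dz with 0 ≤ x ≤ 1, 0 ≤ y ≤ 3, 0 ≤ z ≤ 5.

Integrate (4) over V as an iterated integral:

    ∭_V (∇·F) dV = ∫_0^{1} ∫_0^{3} ∫_0^{5} (4) dz dy dx.

Inner (z from 0 to 5): 20.
Middle (y from 0 to 3): 60.
Outer (x from 0 to 1): 60.

Therefore ∯_{∂V} F · n dS = 60.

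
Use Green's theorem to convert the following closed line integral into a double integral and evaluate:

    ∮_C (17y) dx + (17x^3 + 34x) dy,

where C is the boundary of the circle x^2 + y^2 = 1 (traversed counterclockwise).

Green's theorem converts the closed line integral into a double integral over the enclosed region D:

    ∮_C P dx + Q dy = ∬_D (∂Q/∂x - ∂P/∂y) dA.

Here P = 17y, Q = 17x^3 + 34x, so

    ∂Q/∂x = 51x^2 + 34,    ∂P/∂y = 17,
    ∂Q/∂x - ∂P/∂y = 51x^2 + 17.

D is the region x^2 + y^2 ≤ 1. Evaluating the double integral:

In polar coordinates (x = r cos θ, y = r sin θ, dA = r dr dθ) the integrand becomes 51r^2cos(θ)^2 + 17, so

    ∬_D (51x^2 + 17) dA = ∫_0^{2π} ∫_0^{1} (51r^2cos(θ)^2 + 17) · r dr dθ.

Inner (r from 0 to 1): 51cos(θ)^2/4 + 17/2.
Outer (θ from 0 to 2π): 119π/4.

Therefore ∮_C P dx + Q dy = 119π/4.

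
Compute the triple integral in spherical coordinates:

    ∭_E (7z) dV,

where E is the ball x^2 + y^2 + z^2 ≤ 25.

In spherical coordinates, x = ρ sin(φ) cos(θ), y = ρ sin(φ) sin(θ), z = ρ cos(φ), and dV = ρ^2 sin(φ) dρ dφ dθ.

The integrand becomes 7ρ cos(φ), so

    ∭_E (7z) dV = ∫_{0}^{2π} ∫_{0}^{π} ∫_{0}^{5} (7ρ cos(φ)) · ρ^2 sin(φ) dρ dφ dθ.

Inner (ρ): 4375sin(2φ)/8.
Middle (φ): 0.
Outer (θ): 0.

Therefore the triple integral equals 0.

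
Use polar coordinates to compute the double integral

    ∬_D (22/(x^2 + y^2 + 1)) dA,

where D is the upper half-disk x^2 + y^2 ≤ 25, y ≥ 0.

The region D is 0 ≤ r ≤ 5, 0 ≤ θ ≤ π in polar coordinates, where x = r cos(θ), y = r sin(θ), and dA = r dr dθ.

Under the substitution, the integrand becomes 22/(r^2 + 1), so

    ∬_D (22/(x^2 + y^2 + 1)) dA = ∫_{0}^{π} ∫_{0}^{5} (22/(r^2 + 1)) · r dr dθ.

Inner integral (in r): ∫_{0}^{5} (22/(r^2 + 1)) · r dr = log(3670344486987776).

Outer integral (in θ): ∫_{0}^{π} (log(3670344486987776)) dθ = log(3670344486987776^π).

Therefore ∬_D (22/(x^2 + y^2 + 1)) dA = log(3670344486987776^π).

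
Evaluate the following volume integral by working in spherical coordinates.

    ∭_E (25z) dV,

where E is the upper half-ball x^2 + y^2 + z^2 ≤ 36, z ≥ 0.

In spherical coordinates, x = ρ sin(φ) cos(θ), y = ρ sin(φ) sin(θ), z = ρ cos(φ), and dV = ρ^2 sin(φ) dρ dφ dθ.

The integrand becomes 25ρ cos(φ), so

    ∭_E (25z) dV = ∫_{0}^{2π} ∫_{0}^{π/2} ∫_{0}^{6} (25ρ cos(φ)) · ρ^2 sin(φ) dρ dφ dθ.

Inner (ρ): 4050sin(2φ).
Middle (φ): 4050.
Outer (θ): 8100π.

Therefore the triple integral equals 8100π.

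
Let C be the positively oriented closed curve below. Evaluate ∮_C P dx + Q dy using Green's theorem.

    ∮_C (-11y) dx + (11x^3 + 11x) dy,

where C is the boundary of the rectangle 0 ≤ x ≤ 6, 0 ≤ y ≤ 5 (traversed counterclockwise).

Green's theorem converts the closed line integral into a double integral over the enclosed region D:

    ∮_C P dx + Q dy = ∬_D (∂Q/∂x - ∂P/∂y) dA.

Here P = -11y, Q = 11x^3 + 11x, so

    ∂Q/∂x = 33x^2 + 11,    ∂P/∂y = -11,
    ∂Q/∂x - ∂P/∂y = 33x^2 + 22.

D is the region 0 ≤ x ≤ 6, 0 ≤ y ≤ 5. Evaluating the double integral:

    ∬_D (33x^2 + 22) dA = ∫_0^{6} ∫_0^{5} (33x^2 + 22) dy dx.

Inner (y from 0 to 5): 165x^2 + 110.
Outer (x from 0 to 6): 12540.

Therefore ∮_C P dx + Q dy = 12540.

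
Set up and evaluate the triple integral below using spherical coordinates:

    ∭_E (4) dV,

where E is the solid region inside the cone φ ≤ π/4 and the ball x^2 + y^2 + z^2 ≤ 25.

In spherical coordinates, x = ρ sin(φ) cos(θ), y = ρ sin(φ) sin(θ), z = ρ cos(φ), and dV = ρ^2 sin(φ) dρ dφ dθ.

The integrand becomes 4, so

    ∭_E (4) dV = ∫_{0}^{2π} ∫_{0}^{π/4} ∫_{0}^{5} (4) · ρ^2 sin(φ) dρ dφ dθ.

Inner (ρ): 500sin(φ)/3.
Middle (φ): 500/3 - 250sqrt(2)/3.
Outer (θ): 500π (2 - sqrt(2))/3.

Therefore the triple integral equals 500π (2 - sqrt(2))/3.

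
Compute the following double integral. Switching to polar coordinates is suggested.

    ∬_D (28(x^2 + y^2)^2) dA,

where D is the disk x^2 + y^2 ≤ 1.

The region D is 0 ≤ r ≤ 1, 0 ≤ θ ≤ 2π in polar coordinates, where x = r cos(θ), y = r sin(θ), and dA = r dr dθ.

Under the substitution, the integrand becomes 28r^4, so

    ∬_D (28(x^2 + y^2)^2) dA = ∫_{0}^{2π} ∫_{0}^{1} (28r^4) · r dr dθ.

Inner integral (in r): ∫_{0}^{1} (28r^4) · r dr = 14/3.

Outer integral (in θ): ∫_{0}^{2π} (14/3) dθ = 28π/3.

Therefore ∬_D (28(x^2 + y^2)^2) dA = 28π/3.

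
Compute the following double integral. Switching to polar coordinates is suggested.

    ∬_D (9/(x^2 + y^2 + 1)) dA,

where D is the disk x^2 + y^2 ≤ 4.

The region D is 0 ≤ r ≤ 2, 0 ≤ θ ≤ 2π in polar coordinates, where x = r cos(θ), y = r sin(θ), and dA = r dr dθ.

Under the substitution, the integrand becomes 9/(r^2 + 1), so

    ∬_D (9/(x^2 + y^2 + 1)) dA = ∫_{0}^{2π} ∫_{0}^{2} (9/(r^2 + 1)) · r dr dθ.

Inner integral (in r): ∫_{0}^{2} (9/(r^2 + 1)) · r dr = 9log(5)/2.

Outer integral (in θ): ∫_{0}^{2π} (9log(5)/2) dθ = 9π log(5).

Therefore ∬_D (9/(x^2 + y^2 + 1)) dA = 9π log(5).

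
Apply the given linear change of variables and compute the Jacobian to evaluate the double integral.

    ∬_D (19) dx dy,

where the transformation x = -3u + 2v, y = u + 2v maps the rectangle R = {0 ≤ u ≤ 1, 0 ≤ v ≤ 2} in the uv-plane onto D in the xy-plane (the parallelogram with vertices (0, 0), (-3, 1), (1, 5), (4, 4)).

Compute the Jacobian determinant of (x, y) with respect to (u, v):

    ∂(x,y)/∂(u,v) = | -3  2 | = (-3)(2) - (2)(1) = -8.
                   | 1  2 |

Its absolute value is |J| = 8 (the area scaling factor).

Substituting x = -3u + 2v, y = u + 2v into the integrand,

    19 → 19,

so the integral becomes

    ∬_R (19) · |J| du dv = ∫_0^1 ∫_0^2 (152) dv du.

Inner (v): 304.
Outer (u): 304.

Therefore ∬_D (19) dx dy = 304.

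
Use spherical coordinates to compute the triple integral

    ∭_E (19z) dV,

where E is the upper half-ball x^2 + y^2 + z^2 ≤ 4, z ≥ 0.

In spherical coordinates, x = ρ sin(φ) cos(θ), y = ρ sin(φ) sin(θ), z = ρ cos(φ), and dV = ρ^2 sin(φ) dρ dφ dθ.

The integrand becomes 19ρ cos(φ), so

    ∭_E (19z) dV = ∫_{0}^{2π} ∫_{0}^{π/2} ∫_{0}^{2} (19ρ cos(φ)) · ρ^2 sin(φ) dρ dφ dθ.

Inner (ρ): 38sin(2φ).
Middle (φ): 38.
Outer (θ): 76π.

Therefore the triple integral equals 76π.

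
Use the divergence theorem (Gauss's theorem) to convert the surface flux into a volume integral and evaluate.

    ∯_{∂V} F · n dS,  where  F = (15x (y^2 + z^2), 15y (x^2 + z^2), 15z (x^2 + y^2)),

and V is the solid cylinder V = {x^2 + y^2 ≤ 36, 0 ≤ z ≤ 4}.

By the divergence theorem,

    ∯_{∂V} F · n dS = ∭_V (∇ · F) dV.

Compute the divergence:
    ∇ · F = ∂F_x/∂x + ∂F_y/∂y + ∂F_z/∂z = 15y^2 + 15z^2 + 15x^2 + 15z^2 + 15x^2 + 15y^2 = 30x^2 + 30y^2 + 30z^2.

In cylindrical coordinates, x = r cos(θ), y = r sin(θ), z = z, dV = r dr dθ dz, with 0 ≤ r ≤ 6, 0 ≤ θ ≤ 2π, 0 ≤ z ≤ 4.

The integrand, after substitution and multiplying by the volume element, becomes (30r^2 + 30z^2) · r, so

    ∭_V (∇·F) dV = ∫_0^{2π} ∫_0^{6} ∫_0^{4} (30r^2 + 30z^2) · r dz dr dθ.

Inner (z from 0 to 4): 120r^3 + 640r.
Middle (r from 0 to 6): 50400.
Outer (θ from 0 to 2π): 100800π.

Therefore ∯_{∂V} F · n dS = 100800π.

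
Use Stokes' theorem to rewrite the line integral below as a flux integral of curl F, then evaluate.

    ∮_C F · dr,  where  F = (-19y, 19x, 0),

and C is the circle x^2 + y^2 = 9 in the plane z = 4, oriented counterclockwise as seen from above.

Let S be the flat disk x^2 + y^2 ≤ 9 in the plane z = 4, with upward unit normal n̂ = ẑ. By Stokes' theorem,

    ∮_C F · dr = ∬_S (∇ × F) · n̂ dS = ∬_D (curl F)_z dA,

where D is the disk x^2 + y^2 ≤ 9.

Compute the curl of F = (-19y, 19x, 0):
    (∇ × F)_x = ∂F_z/∂y - ∂F_y/∂z = 0,
    (∇ × F)_y = ∂F_x/∂z - ∂F_z/∂x = 0,
    (∇ × F)_z = ∂F_y/∂x - ∂F_x/∂y = 38.

On z = 4, (curl F)_z = 38.

Convert to polar (x = r cos θ, y = r sin θ, dA = r dr dθ); the integrand becomes 38, so

    ∬_D (curl F)_z dA = ∫_0^{2π} ∫_0^{3} (38) · r dr dθ.

Inner (r from 0 to 3): 171.
Outer (θ from 0 to 2π): 342π.

Therefore ∮_C F · dr = 342π.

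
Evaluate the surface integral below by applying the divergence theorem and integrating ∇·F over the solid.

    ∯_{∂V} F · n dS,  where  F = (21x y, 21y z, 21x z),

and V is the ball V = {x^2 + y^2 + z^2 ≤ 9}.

By the divergence theorem,

    ∯_{∂V} F · n dS = ∭_V (∇ · F) dV.

Compute the divergence:
    ∇ · F = ∂F_x/∂x + ∂F_y/∂y + ∂F_z/∂z = 21y + 21z + 21x = 21x + 21y + 21z.

In spherical coordinates, x = ρ sin(φ) cos(θ), y = ρ sin(φ) sin(θ), z = ρ cos(φ), dV = ρ^2 sin(φ) dρ dφ dθ, with 0 ≤ ρ ≤ 3, 0 ≤ φ ≤ π, 0 ≤ θ ≤ 2π.

The integrand, after substitution and multiplying by the volume element, becomes (21ρ (sqrt(2)sin(φ)sin(θ + π/4) + cos(φ))) · ρ^2 sin(φ), so

    ∭_V (∇·F) dV = ∫_0^{2π} ∫_0^{π} ∫_0^{3} (21ρ (sqrt(2)sin(φ)sin(θ + π/4) + cos(φ))) · ρ^2 sin(φ) dρ dφ dθ.

Inner (ρ from 0 to 3): 1701(sqrt(2)sin(φ)sin(θ + π/4) + cos(φ))sin(φ)/4.
Middle (φ from 0 to π): 1701sqrt(2)π sin(θ + π/4)/8.
Outer (θ from 0 to 2π): 0.

Therefore ∯_{∂V} F · n dS = 0.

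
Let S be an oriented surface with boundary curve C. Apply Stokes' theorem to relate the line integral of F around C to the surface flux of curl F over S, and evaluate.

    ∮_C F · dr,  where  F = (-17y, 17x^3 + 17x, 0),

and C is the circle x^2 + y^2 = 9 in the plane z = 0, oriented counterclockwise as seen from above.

Let S be the flat disk x^2 + y^2 ≤ 9 in the plane z = 0, with upward unit normal n̂ = ẑ. By Stokes' theorem,

    ∮_C F · dr = ∬_S (∇ × F) · n̂ dS = ∬_D (curl F)_z dA,

where D is the disk x^2 + y^2 ≤ 9.

Compute the curl of F = (-17y, 17x^3 + 17x, 0):
    (∇ × F)_x = ∂F_z/∂y - ∂F_y/∂z = 0,
    (∇ × F)_y = ∂F_x/∂z - ∂F_z/∂x = 0,
    (∇ × F)_z = ∂F_y/∂x - ∂F_x/∂y = 51x^2 + 34.

On z = 0, (curl F)_z = 51x^2 + 34.

Convert to polar (x = r cos θ, y = r sin θ, dA = r dr dθ); the integrand becomes 51r^2cos(θ)^2 + 34, so

    ∬_D (curl F)_z dA = ∫_0^{2π} ∫_0^{3} (51r^2cos(θ)^2 + 34) · r dr dθ.

Inner (r from 0 to 3): 4131cos(θ)^2/4 + 153.
Outer (θ from 0 to 2π): 5355π/4.

Therefore ∮_C F · dr = 5355π/4.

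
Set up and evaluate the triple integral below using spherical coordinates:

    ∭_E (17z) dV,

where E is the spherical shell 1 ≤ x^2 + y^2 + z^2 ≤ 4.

In spherical coordinates, x = ρ sin(φ) cos(θ), y = ρ sin(φ) sin(θ), z = ρ cos(φ), and dV = ρ^2 sin(φ) dρ dφ dθ.

The integrand becomes 17ρ cos(φ), so

    ∭_E (17z) dV = ∫_{0}^{2π} ∫_{0}^{π} ∫_{1}^{2} (17ρ cos(φ)) · ρ^2 sin(φ) dρ dφ dθ.

Inner (ρ): 255sin(2φ)/8.
Middle (φ): 0.
Outer (θ): 0.

Therefore the triple integral equals 0.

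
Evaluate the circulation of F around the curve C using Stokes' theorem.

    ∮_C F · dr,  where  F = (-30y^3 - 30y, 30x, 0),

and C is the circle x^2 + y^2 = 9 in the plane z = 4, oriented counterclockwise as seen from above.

Let S be the flat disk x^2 + y^2 ≤ 9 in the plane z = 4, with upward unit normal n̂ = ẑ. By Stokes' theorem,

    ∮_C F · dr = ∬_S (∇ × F) · n̂ dS = ∬_D (curl F)_z dA,

where D is the disk x^2 + y^2 ≤ 9.

Compute the curl of F = (-30y^3 - 30y, 30x, 0):
    (∇ × F)_x = ∂F_z/∂y - ∂F_y/∂z = 0,
    (∇ × F)_y = ∂F_x/∂z - ∂F_z/∂x = 0,
    (∇ × F)_z = ∂F_y/∂x - ∂F_x/∂y = 90y^2 + 60.

On z = 4, (curl F)_z = 90y^2 + 60.

Convert to polar (x = r cos θ, y = r sin θ, dA = r dr dθ); the integrand becomes 90r^2sin(θ)^2 + 60, so

    ∬_D (curl F)_z dA = ∫_0^{2π} ∫_0^{3} (90r^2sin(θ)^2 + 60) · r dr dθ.

Inner (r from 0 to 3): 3645sin(θ)^2/2 + 270.
Outer (θ from 0 to 2π): 4725π/2.

Therefore ∮_C F · dr = 4725π/2.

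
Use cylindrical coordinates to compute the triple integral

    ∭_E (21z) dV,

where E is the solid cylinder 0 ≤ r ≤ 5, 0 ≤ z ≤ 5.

In cylindrical coordinates, x = r cos(θ), y = r sin(θ), z = z, and dV = r dr dθ dz.

The integrand becomes 21z, so

    ∭_E (21z) dV = ∫_{0}^{2π} ∫_{0}^{5} ∫_{0}^{5} (21z) · r dz dr dθ.

Inner (z): 525r/2.
Middle (r from 0 to 5): 13125/4.
Outer (θ): 13125π/2.

Therefore the triple integral equals 13125π/2.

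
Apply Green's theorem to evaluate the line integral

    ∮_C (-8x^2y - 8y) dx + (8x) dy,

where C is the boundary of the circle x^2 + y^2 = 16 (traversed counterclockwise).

Green's theorem converts the closed line integral into a double integral over the enclosed region D:

    ∮_C P dx + Q dy = ∬_D (∂Q/∂x - ∂P/∂y) dA.

Here P = -8x^2y - 8y, Q = 8x, so

    ∂Q/∂x = 8,    ∂P/∂y = -8x^2 - 8,
    ∂Q/∂x - ∂P/∂y = 8x^2 + 16.

D is the region x^2 + y^2 ≤ 16. Evaluating the double integral:

In polar coordinates (x = r cos θ, y = r sin θ, dA = r dr dθ) the integrand becomes 8r^2cos(θ)^2 + 16, so

    ∬_D (8x^2 + 16) dA = ∫_0^{2π} ∫_0^{4} (8r^2cos(θ)^2 + 16) · r dr dθ.

Inner (r from 0 to 4): 512cos(θ)^2 + 128.
Outer (θ from 0 to 2π): 768π.

Therefore ∮_C P dx + Q dy = 768π.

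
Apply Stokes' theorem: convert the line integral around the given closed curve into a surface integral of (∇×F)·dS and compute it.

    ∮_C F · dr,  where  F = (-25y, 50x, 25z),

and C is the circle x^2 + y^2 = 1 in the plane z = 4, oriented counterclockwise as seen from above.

Let S be the flat disk x^2 + y^2 ≤ 1 in the plane z = 4, with upward unit normal n̂ = ẑ. By Stokes' theorem,

    ∮_C F · dr = ∬_S (∇ × F) · n̂ dS = ∬_D (curl F)_z dA,

where D is the disk x^2 + y^2 ≤ 1.

Compute the curl of F = (-25y, 50x, 25z):
    (∇ × F)_x = ∂F_z/∂y - ∂F_y/∂z = 0,
    (∇ × F)_y = ∂F_x/∂z - ∂F_z/∂x = 0,
    (∇ × F)_z = ∂F_y/∂x - ∂F_x/∂y = 75.

On z = 4, (curl F)_z = 75.

Convert to polar (x = r cos θ, y = r sin θ, dA = r dr dθ); the integrand becomes 75, so

    ∬_D (curl F)_z dA = ∫_0^{2π} ∫_0^{1} (75) · r dr dθ.

Inner (r from 0 to 1): 75/2.
Outer (θ from 0 to 2π): 75π.

Therefore ∮_C F · dr = 75π.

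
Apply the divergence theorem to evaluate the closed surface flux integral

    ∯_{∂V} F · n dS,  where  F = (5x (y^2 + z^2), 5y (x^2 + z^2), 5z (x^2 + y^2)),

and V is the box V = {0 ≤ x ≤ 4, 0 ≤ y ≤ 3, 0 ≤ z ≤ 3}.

By the divergence theorem,

    ∯_{∂V} F · n dS = ∭_V (∇ · F) dV.

Compute the divergence:
    ∇ · F = ∂F_x/∂x + ∂F_y/∂y + ∂F_z/∂z = 5y^2 + 5z^2 + 5x^2 + 5z^2 + 5x^2 + 5y^2 = 10x^2 + 10y^2 + 10z^2.

V is a rectangular box, so dV = dx dy dz with 0 ≤ x ≤ 4, 0 ≤ y ≤ 3, 0 ≤ z ≤ 3.

Integrate (10x^2 + 10y^2 + 10z^2) over V as an iterated integral:

    ∭_V (∇·F) dV = ∫_0^{4} ∫_0^{3} ∫_0^{3} (10x^2 + 10y^2 + 10z^2) dz dy dx.

Inner (z from 0 to 3): 30x^2 + 30y^2 + 90.
Middle (y from 0 to 3): 90x^2 + 540.
Outer (x from 0 to 4): 4080.

Therefore ∯_{∂V} F · n dS = 4080.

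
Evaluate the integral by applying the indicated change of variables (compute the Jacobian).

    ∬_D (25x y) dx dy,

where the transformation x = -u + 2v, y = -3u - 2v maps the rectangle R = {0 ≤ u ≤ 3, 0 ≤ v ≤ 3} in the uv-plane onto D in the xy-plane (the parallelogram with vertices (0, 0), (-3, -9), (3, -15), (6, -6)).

Compute the Jacobian determinant of (x, y) with respect to (u, v):

    ∂(x,y)/∂(u,v) = | -1  2 | = (-1)(-2) - (2)(-3) = 8.
                   | -3  -2 |

Its absolute value is |J| = 8 (the area scaling factor).

Substituting x = -u + 2v, y = -3u - 2v into the integrand,

    25x y → 75u^2 - 100u v - 100v^2,

so the integral becomes

    ∬_R (75u^2 - 100u v - 100v^2) · |J| du dv = ∫_0^3 ∫_0^3 (600u^2 - 800u v - 800v^2) dv du.

Inner (v): 1800u^2 - 3600u - 7200.
Outer (u): -21600.

Therefore ∬_D (25x y) dx dy = -21600.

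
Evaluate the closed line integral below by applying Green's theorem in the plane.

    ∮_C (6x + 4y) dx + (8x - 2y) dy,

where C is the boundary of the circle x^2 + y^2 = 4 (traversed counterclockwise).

Green's theorem converts the closed line integral into a double integral over the enclosed region D:

    ∮_C P dx + Q dy = ∬_D (∂Q/∂x - ∂P/∂y) dA.

Here P = 6x + 4y, Q = 8x - 2y, so

    ∂Q/∂x = 8,    ∂P/∂y = 4,
    ∂Q/∂x - ∂P/∂y = 4.

D is the region x^2 + y^2 ≤ 4. Evaluating the double integral:

In polar coordinates (x = r cos θ, y = r sin θ, dA = r dr dθ) the integrand becomes 4, so

    ∬_D (4) dA = ∫_0^{2π} ∫_0^{2} (4) · r dr dθ.

Inner (r from 0 to 2): 8.
Outer (θ from 0 to 2π): 16π.

Therefore ∮_C P dx + Q dy = 16π.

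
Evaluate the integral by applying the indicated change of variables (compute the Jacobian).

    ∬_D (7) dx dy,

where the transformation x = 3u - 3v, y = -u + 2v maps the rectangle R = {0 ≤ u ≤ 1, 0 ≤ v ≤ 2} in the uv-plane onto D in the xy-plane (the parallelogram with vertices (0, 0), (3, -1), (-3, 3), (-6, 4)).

Compute the Jacobian determinant of (x, y) with respect to (u, v):

    ∂(x,y)/∂(u,v) = | 3  -3 | = (3)(2) - (-3)(-1) = 3.
                   | -1  2 |

Its absolute value is |J| = 3 (the area scaling factor).

Substituting x = 3u - 3v, y = -u + 2v into the integrand,

    7 → 7,

so the integral becomes

    ∬_R (7) · |J| du dv = ∫_0^1 ∫_0^2 (21) dv du.

Inner (v): 42.
Outer (u): 42.

Therefore ∬_D (7) dx dy = 42.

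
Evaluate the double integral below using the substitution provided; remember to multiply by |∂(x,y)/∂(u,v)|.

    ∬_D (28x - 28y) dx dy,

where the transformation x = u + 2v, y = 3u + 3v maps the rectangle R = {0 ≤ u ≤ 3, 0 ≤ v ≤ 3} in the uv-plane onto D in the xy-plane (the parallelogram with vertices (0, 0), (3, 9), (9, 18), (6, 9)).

Compute the Jacobian determinant of (x, y) with respect to (u, v):

    ∂(x,y)/∂(u,v) = | 1  2 | = (1)(3) - (2)(3) = -3.
                   | 3  3 |

Its absolute value is |J| = 3 (the area scaling factor).

Substituting x = u + 2v, y = 3u + 3v into the integrand,

    28x - 28y → -56u - 28v,

so the integral becomes

    ∬_R (-56u - 28v) · |J| du dv = ∫_0^3 ∫_0^3 (-168u - 84v) dv du.

Inner (v): -504u - 378.
Outer (u): -3402.

Therefore ∬_D (28x - 28y) dx dy = -3402.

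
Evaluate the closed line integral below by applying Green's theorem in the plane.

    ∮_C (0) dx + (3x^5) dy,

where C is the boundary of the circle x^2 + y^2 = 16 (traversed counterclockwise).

Green's theorem converts the closed line integral into a double integral over the enclosed region D:

    ∮_C P dx + Q dy = ∬_D (∂Q/∂x - ∂P/∂y) dA.

Here P = 0, Q = 3x^5, so

    ∂Q/∂x = 15x^4,    ∂P/∂y = 0,
    ∂Q/∂x - ∂P/∂y = 15x^4.

D is the region x^2 + y^2 ≤ 16. Evaluating the double integral:

In polar coordinates (x = r cos θ, y = r sin θ, dA = r dr dθ) the integrand becomes 15r^4cos(θ)^4, so

    ∬_D (15x^4) dA = ∫_0^{2π} ∫_0^{4} (15r^4cos(θ)^4) · r dr dθ.

Inner (r from 0 to 4): 10240cos(θ)^4.
Outer (θ from 0 to 2π): 7680π.

Therefore ∮_C P dx + Q dy = 7680π.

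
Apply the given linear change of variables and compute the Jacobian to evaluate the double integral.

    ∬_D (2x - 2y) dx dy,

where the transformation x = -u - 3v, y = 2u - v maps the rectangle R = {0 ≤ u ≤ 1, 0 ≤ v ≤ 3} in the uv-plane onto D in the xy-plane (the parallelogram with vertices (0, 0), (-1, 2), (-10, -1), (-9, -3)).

Compute the Jacobian determinant of (x, y) with respect to (u, v):

    ∂(x,y)/∂(u,v) = | -1  -3 | = (-1)(-1) - (-3)(2) = 7.
                   | 2  -1 |

Its absolute value is |J| = 7 (the area scaling factor).

Substituting x = -u - 3v, y = 2u - v into the integrand,

    2x - 2y → -6u - 4v,

so the integral becomes

    ∬_R (-6u - 4v) · |J| du dv = ∫_0^1 ∫_0^3 (-42u - 28v) dv du.

Inner (v): -126u - 126.
Outer (u): -189.

Therefore ∬_D (2x - 2y) dx dy = -189.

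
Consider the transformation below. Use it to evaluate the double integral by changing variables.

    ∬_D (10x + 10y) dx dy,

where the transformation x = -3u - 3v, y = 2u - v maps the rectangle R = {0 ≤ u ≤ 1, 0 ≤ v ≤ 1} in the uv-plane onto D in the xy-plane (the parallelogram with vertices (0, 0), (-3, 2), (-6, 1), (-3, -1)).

Compute the Jacobian determinant of (x, y) with respect to (u, v):

    ∂(x,y)/∂(u,v) = | -3  -3 | = (-3)(-1) - (-3)(2) = 9.
                   | 2  -1 |

Its absolute value is |J| = 9 (the area scaling factor).

Substituting x = -3u - 3v, y = 2u - v into the integrand,

    10x + 10y → -10u - 40v,

so the integral becomes

    ∬_R (-10u - 40v) · |J| du dv = ∫_0^1 ∫_0^1 (-90u - 360v) dv du.

Inner (v): -90u - 180.
Outer (u): -225.

Therefore ∬_D (10x + 10y) dx dy = -225.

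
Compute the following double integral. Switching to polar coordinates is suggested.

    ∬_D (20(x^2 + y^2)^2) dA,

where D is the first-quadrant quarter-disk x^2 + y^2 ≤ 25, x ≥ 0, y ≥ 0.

The region D is 0 ≤ r ≤ 5, 0 ≤ θ ≤ π/2 in polar coordinates, where x = r cos(θ), y = r sin(θ), and dA = r dr dθ.

Under the substitution, the integrand becomes 20r^4, so

    ∬_D (20(x^2 + y^2)^2) dA = ∫_{0}^{π/2} ∫_{0}^{5} (20r^4) · r dr dθ.

Inner integral (in r): ∫_{0}^{5} (20r^4) · r dr = 156250/3.

Outer integral (in θ): ∫_{0}^{π/2} (156250/3) dθ = 78125π/3.

Therefore ∬_D (20(x^2 + y^2)^2) dA = 78125π/3.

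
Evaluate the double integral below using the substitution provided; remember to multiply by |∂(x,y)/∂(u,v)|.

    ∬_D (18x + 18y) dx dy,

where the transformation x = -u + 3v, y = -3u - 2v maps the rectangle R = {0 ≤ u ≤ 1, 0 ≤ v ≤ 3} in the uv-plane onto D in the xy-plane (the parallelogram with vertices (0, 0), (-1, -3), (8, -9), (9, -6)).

Compute the Jacobian determinant of (x, y) with respect to (u, v):

    ∂(x,y)/∂(u,v) = | -1  3 | = (-1)(-2) - (3)(-3) = 11.
                   | -3  -2 |

Its absolute value is |J| = 11 (the area scaling factor).

Substituting x = -u + 3v, y = -3u - 2v into the integrand,

    18x + 18y → -72u + 18v,

so the integral becomes

    ∬_R (-72u + 18v) · |J| du dv = ∫_0^1 ∫_0^3 (-792u + 198v) dv du.

Inner (v): 891 - 2376u.
Outer (u): -297.

Therefore ∬_D (18x + 18y) dx dy = -297.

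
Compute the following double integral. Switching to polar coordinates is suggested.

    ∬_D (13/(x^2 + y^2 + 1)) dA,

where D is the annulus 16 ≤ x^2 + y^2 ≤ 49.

The region D is 4 ≤ r ≤ 7, 0 ≤ θ ≤ 2π in polar coordinates, where x = r cos(θ), y = r sin(θ), and dA = r dr dθ.

Under the substitution, the integrand becomes 13/(r^2 + 1), so

    ∬_D (13/(x^2 + y^2 + 1)) dA = ∫_{0}^{2π} ∫_{4}^{7} (13/(r^2 + 1)) · r dr dθ.

Inner integral (in r): ∫_{4}^{7} (13/(r^2 + 1)) · r dr = log(78125000000sqrt(34)/410338673).

Outer integral (in θ): ∫_{0}^{2π} (log(78125000000sqrt(34)/410338673)) dθ = log((78125000000sqrt(34)/410338673)^(2π)).

Therefore ∬_D (13/(x^2 + y^2 + 1)) dA = log((78125000000sqrt(34)/410338673)^(2π)).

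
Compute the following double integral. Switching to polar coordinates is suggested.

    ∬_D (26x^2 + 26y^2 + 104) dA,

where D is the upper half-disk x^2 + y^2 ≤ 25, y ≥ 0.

The region D is 0 ≤ r ≤ 5, 0 ≤ θ ≤ π in polar coordinates, where x = r cos(θ), y = r sin(θ), and dA = r dr dθ.

Under the substitution, the integrand becomes 26r^2 + 104, so

    ∬_D (26x^2 + 26y^2 + 104) dA = ∫_{0}^{π} ∫_{0}^{5} (26r^2 + 104) · r dr dθ.

Inner integral (in r): ∫_{0}^{5} (26r^2 + 104) · r dr = 10725/2.

Outer integral (in θ): ∫_{0}^{π} (10725/2) dθ = 10725π/2.

Therefore ∬_D (26x^2 + 26y^2 + 104) dA = 10725π/2.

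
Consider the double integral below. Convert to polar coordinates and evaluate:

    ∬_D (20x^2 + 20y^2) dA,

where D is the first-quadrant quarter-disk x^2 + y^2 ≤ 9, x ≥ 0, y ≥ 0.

The region D is 0 ≤ r ≤ 3, 0 ≤ θ ≤ π/2 in polar coordinates, where x = r cos(θ), y = r sin(θ), and dA = r dr dθ.

Under the substitution, the integrand becomes 20r^2, so

    ∬_D (20x^2 + 20y^2) dA = ∫_{0}^{π/2} ∫_{0}^{3} (20r^2) · r dr dθ.

Inner integral (in r): ∫_{0}^{3} (20r^2) · r dr = 405.

Outer integral (in θ): ∫_{0}^{π/2} (405) dθ = 405π/2.

Therefore ∬_D (20x^2 + 20y^2) dA = 405π/2.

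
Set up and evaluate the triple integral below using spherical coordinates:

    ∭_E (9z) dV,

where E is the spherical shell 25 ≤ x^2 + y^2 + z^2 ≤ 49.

In spherical coordinates, x = ρ sin(φ) cos(θ), y = ρ sin(φ) sin(θ), z = ρ cos(φ), and dV = ρ^2 sin(φ) dρ dφ dθ.

The integrand becomes 9ρ cos(φ), so

    ∭_E (9z) dV = ∫_{0}^{2π} ∫_{0}^{π} ∫_{5}^{7} (9ρ cos(φ)) · ρ^2 sin(φ) dρ dφ dθ.

Inner (ρ): 1998sin(2φ).
Middle (φ): 0.
Outer (θ): 0.

Therefore the triple integral equals 0.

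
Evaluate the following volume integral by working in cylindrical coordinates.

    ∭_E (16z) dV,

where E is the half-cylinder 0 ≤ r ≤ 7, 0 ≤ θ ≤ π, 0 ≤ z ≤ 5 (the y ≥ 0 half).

In cylindrical coordinates, x = r cos(θ), y = r sin(θ), z = z, and dV = r dr dθ dz.

The integrand becomes 16z, so

    ∭_E (16z) dV = ∫_{0}^{π} ∫_{0}^{7} ∫_{0}^{5} (16z) · r dz dr dθ.

Inner (z): 200r.
Middle (r from 0 to 7): 4900.
Outer (θ): 4900π.

Therefore the triple integral equals 4900π.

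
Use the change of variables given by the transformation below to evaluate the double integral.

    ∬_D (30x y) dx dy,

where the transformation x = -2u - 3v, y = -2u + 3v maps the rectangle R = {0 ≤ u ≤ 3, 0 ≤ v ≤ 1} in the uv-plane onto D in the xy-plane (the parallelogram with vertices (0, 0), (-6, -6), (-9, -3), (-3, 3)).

Compute the Jacobian determinant of (x, y) with respect to (u, v):

    ∂(x,y)/∂(u,v) = | -2  -3 | = (-2)(3) - (-3)(-2) = -12.
                   | -2  3 |

Its absolute value is |J| = 12 (the area scaling factor).

Substituting x = -2u - 3v, y = -2u + 3v into the integrand,

    30x y → 120u^2 - 270v^2,

so the integral becomes

    ∬_R (120u^2 - 270v^2) · |J| du dv = ∫_0^3 ∫_0^1 (1440u^2 - 3240v^2) dv du.

Inner (v): 1440u^2 - 1080.
Outer (u): 9720.

Therefore ∬_D (30x y) dx dy = 9720.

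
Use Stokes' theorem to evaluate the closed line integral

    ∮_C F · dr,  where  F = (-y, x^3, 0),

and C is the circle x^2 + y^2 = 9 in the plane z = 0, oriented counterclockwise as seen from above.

Let S be the flat disk x^2 + y^2 ≤ 9 in the plane z = 0, with upward unit normal n̂ = ẑ. By Stokes' theorem,

    ∮_C F · dr = ∬_S (∇ × F) · n̂ dS = ∬_D (curl F)_z dA,

where D is the disk x^2 + y^2 ≤ 9.

Compute the curl of F = (-y, x^3, 0):
    (∇ × F)_x = ∂F_z/∂y - ∂F_y/∂z = 0,
    (∇ × F)_y = ∂F_x/∂z - ∂F_z/∂x = 0,
    (∇ × F)_z = ∂F_y/∂x - ∂F_x/∂y = 3x^2 + 1.

On z = 0, (curl F)_z = 3x^2 + 1.

Convert to polar (x = r cos θ, y = r sin θ, dA = r dr dθ); the integrand becomes 3r^2cos(θ)^2 + 1, so

    ∬_D (curl F)_z dA = ∫_0^{2π} ∫_0^{3} (3r^2cos(θ)^2 + 1) · r dr dθ.

Inner (r from 0 to 3): 243cos(θ)^2/4 + 9/2.
Outer (θ from 0 to 2π): 279π/4.

Therefore ∮_C F · dr = 279π/4.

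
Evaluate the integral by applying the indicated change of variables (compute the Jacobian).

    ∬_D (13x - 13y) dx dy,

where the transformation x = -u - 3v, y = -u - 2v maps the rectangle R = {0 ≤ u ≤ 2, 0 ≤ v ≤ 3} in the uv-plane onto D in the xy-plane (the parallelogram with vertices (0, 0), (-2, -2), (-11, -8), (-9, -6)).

Compute the Jacobian determinant of (x, y) with respect to (u, v):

    ∂(x,y)/∂(u,v) = | -1  -3 | = (-1)(-2) - (-3)(-1) = -1.
                   | -1  -2 |

Its absolute value is |J| = 1 (the area scaling factor).

Substituting x = -u - 3v, y = -u - 2v into the integrand,

    13x - 13y → -13v,

so the integral becomes

    ∬_R (-13v) · |J| du dv = ∫_0^2 ∫_0^3 (-13v) dv du.

Inner (v): -117/2.
Outer (u): -117.

Therefore ∬_D (13x - 13y) dx dy = -117.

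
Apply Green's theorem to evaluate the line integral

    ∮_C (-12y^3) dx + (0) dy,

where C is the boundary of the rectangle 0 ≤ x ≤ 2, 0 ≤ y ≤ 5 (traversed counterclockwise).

Green's theorem converts the closed line integral into a double integral over the enclosed region D:

    ∮_C P dx + Q dy = ∬_D (∂Q/∂x - ∂P/∂y) dA.

Here P = -12y^3, Q = 0, so

    ∂Q/∂x = 0,    ∂P/∂y = -36y^2,
    ∂Q/∂x - ∂P/∂y = 36y^2.

D is the region 0 ≤ x ≤ 2, 0 ≤ y ≤ 5. Evaluating the double integral:

    ∬_D (36y^2) dA = ∫_0^{2} ∫_0^{5} (36y^2) dy dx.

Inner (y from 0 to 5): 1500.
Outer (x from 0 to 2): 3000.

Therefore ∮_C P dx + Q dy = 3000.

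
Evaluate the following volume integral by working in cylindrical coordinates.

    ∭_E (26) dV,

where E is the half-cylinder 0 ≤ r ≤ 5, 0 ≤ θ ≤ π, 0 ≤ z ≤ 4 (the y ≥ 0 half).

In cylindrical coordinates, x = r cos(θ), y = r sin(θ), z = z, and dV = r dr dθ dz.

The integrand becomes 26, so

    ∭_E (26) dV = ∫_{0}^{π} ∫_{0}^{5} ∫_{0}^{4} (26) · r dz dr dθ.

Inner (z): 104r.
Middle (r from 0 to 5): 1300.
Outer (θ): 1300π.

Therefore the triple integral equals 1300π.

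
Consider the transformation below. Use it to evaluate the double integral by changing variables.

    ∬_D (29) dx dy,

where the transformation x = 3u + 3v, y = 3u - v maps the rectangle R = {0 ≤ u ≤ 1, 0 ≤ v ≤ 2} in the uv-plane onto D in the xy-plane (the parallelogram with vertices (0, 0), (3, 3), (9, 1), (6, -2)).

Compute the Jacobian determinant of (x, y) with respect to (u, v):

    ∂(x,y)/∂(u,v) = | 3  3 | = (3)(-1) - (3)(3) = -12.
                   | 3  -1 |

Its absolute value is |J| = 12 (the area scaling factor).

Substituting x = 3u + 3v, y = 3u - v into the integrand,

    29 → 29,

so the integral becomes

    ∬_R (29) · |J| du dv = ∫_0^1 ∫_0^2 (348) dv du.

Inner (v): 696.
Outer (u): 696.

Therefore ∬_D (29) dx dy = 696.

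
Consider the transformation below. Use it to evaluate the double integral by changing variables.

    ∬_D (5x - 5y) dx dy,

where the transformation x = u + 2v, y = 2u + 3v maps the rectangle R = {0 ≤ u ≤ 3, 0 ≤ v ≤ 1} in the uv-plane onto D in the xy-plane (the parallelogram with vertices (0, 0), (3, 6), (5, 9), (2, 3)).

Compute the Jacobian determinant of (x, y) with respect to (u, v):

    ∂(x,y)/∂(u,v) = | 1  2 | = (1)(3) - (2)(2) = -1.
                   | 2  3 |

Its absolute value is |J| = 1 (the area scaling factor).

Substituting x = u + 2v, y = 2u + 3v into the integrand,

    5x - 5y → -5u - 5v,

so the integral becomes

    ∬_R (-5u - 5v) · |J| du dv = ∫_0^3 ∫_0^1 (-5u - 5v) dv du.

Inner (v): -5u - 5/2.
Outer (u): -30.

Therefore ∬_D (5x - 5y) dx dy = -30.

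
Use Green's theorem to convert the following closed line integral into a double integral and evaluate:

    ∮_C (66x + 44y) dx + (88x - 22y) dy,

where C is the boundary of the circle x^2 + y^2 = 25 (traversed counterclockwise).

Green's theorem converts the closed line integral into a double integral over the enclosed region D:

    ∮_C P dx + Q dy = ∬_D (∂Q/∂x - ∂P/∂y) dA.

Here P = 66x + 44y, Q = 88x - 22y, so

    ∂Q/∂x = 88,    ∂P/∂y = 44,
    ∂Q/∂x - ∂P/∂y = 44.

D is the region x^2 + y^2 ≤ 25. Evaluating the double integral:

In polar coordinates (x = r cos θ, y = r sin θ, dA = r dr dθ) the integrand becomes 44, so

    ∬_D (44) dA = ∫_0^{2π} ∫_0^{5} (44) · r dr dθ.

Inner (r from 0 to 5): 550.
Outer (θ from 0 to 2π): 1100π.

Therefore ∮_C P dx + Q dy = 1100π.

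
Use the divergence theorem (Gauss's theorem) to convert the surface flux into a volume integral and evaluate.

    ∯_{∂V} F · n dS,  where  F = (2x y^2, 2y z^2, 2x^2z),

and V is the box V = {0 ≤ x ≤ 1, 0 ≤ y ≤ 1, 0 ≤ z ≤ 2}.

By the divergence theorem,

    ∯_{∂V} F · n dS = ∭_V (∇ · F) dV.

Compute the divergence:
    ∇ · F = ∂F_x/∂x + ∂F_y/∂y + ∂F_z/∂z = 2y^2 + 2z^2 + 2x^2 = 2x^2 + 2y^2 + 2z^2.

V is a rectangular box, so dV = dx dy dz with 0 ≤ x ≤ 1, 0 ≤ y ≤ 1, 0 ≤ z ≤ 2.

Integrate (2x^2 + 2y^2 + 2z^2) over V as an iterated integral:

    ∭_V (∇·F) dV = ∫_0^{1} ∫_0^{1} ∫_0^{2} (2x^2 + 2y^2 + 2z^2) dz dy dx.

Inner (z from 0 to 2): 4x^2 + 4y^2 + 16/3.
Middle (y from 0 to 1): 4x^2 + 20/3.
Outer (x from 0 to 1): 8.

Therefore ∯_{∂V} F · n dS = 8.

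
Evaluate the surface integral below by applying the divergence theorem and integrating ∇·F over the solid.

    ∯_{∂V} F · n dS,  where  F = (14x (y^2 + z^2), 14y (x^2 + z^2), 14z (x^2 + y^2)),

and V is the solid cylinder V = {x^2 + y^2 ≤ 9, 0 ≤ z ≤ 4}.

By the divergence theorem,

    ∯_{∂V} F · n dS = ∭_V (∇ · F) dV.

Compute the divergence:
    ∇ · F = ∂F_x/∂x + ∂F_y/∂y + ∂F_z/∂z = 14y^2 + 14z^2 + 14x^2 + 14z^2 + 14x^2 + 14y^2 = 28x^2 + 28y^2 + 28z^2.

In cylindrical coordinates, x = r cos(θ), y = r sin(θ), z = z, dV = r dr dθ dz, with 0 ≤ r ≤ 3, 0 ≤ θ ≤ 2π, 0 ≤ z ≤ 4.

The integrand, after substitution and multiplying by the volume element, becomes (28r^2 + 28z^2) · r, so

    ∭_V (∇·F) dV = ∫_0^{2π} ∫_0^{3} ∫_0^{4} (28r^2 + 28z^2) · r dz dr dθ.

Inner (z from 0 to 4): 112r (r^2 + 16/3).
Middle (r from 0 to 3): 4956.
Outer (θ from 0 to 2π): 9912π.

Therefore ∯_{∂V} F · n dS = 9912π.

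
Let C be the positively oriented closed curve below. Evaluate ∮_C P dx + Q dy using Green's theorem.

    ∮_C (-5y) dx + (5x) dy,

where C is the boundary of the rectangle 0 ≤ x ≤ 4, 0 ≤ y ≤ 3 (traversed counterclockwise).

Green's theorem converts the closed line integral into a double integral over the enclosed region D:

    ∮_C P dx + Q dy = ∬_D (∂Q/∂x - ∂P/∂y) dA.

Here P = -5y, Q = 5x, so

    ∂Q/∂x = 5,    ∂P/∂y = -5,
    ∂Q/∂x - ∂P/∂y = 10.

D is the region 0 ≤ x ≤ 4, 0 ≤ y ≤ 3. Evaluating the double integral:

    ∬_D (10) dA = ∫_0^{4} ∫_0^{3} (10) dy dx.

Inner (y from 0 to 3): 30.
Outer (x from 0 to 4): 120.

Therefore ∮_C P dx + Q dy = 120.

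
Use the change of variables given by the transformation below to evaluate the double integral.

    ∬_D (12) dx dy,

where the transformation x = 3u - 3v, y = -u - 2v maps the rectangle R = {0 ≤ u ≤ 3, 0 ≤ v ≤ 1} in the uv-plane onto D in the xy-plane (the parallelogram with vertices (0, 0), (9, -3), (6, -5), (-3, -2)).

Compute the Jacobian determinant of (x, y) with respect to (u, v):

    ∂(x,y)/∂(u,v) = | 3  -3 | = (3)(-2) - (-3)(-1) = -9.
                   | -1  -2 |

Its absolute value is |J| = 9 (the area scaling factor).

Substituting x = 3u - 3v, y = -u - 2v into the integrand,

    12 → 12,

so the integral becomes

    ∬_R (12) · |J| du dv = ∫_0^3 ∫_0^1 (108) dv du.

Inner (v): 108.
Outer (u): 324.

Therefore ∬_D (12) dx dy = 324.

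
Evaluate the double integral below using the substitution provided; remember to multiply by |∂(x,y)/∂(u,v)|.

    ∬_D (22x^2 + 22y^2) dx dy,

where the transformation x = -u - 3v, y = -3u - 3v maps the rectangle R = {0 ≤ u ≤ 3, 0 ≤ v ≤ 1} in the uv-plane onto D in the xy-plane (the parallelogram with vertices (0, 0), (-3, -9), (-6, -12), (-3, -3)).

Compute the Jacobian determinant of (x, y) with respect to (u, v):

    ∂(x,y)/∂(u,v) = | -1  -3 | = (-1)(-3) - (-3)(-3) = -6.
                   | -3  -3 |

Its absolute value is |J| = 6 (the area scaling factor).

Substituting x = -u - 3v, y = -3u - 3v into the integrand,

    22x^2 + 22y^2 → 220u^2 + 528u v + 396v^2,

so the integral becomes

    ∬_R (220u^2 + 528u v + 396v^2) · |J| du dv = ∫_0^3 ∫_0^1 (1320u^2 + 3168u v + 2376v^2) dv du.

Inner (v): 1320u^2 + 1584u + 792.
Outer (u): 21384.

Therefore ∬_D (22x^2 + 22y^2) dx dy = 21384.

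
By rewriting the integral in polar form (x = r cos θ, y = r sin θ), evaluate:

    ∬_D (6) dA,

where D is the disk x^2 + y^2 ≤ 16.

The region D is 0 ≤ r ≤ 4, 0 ≤ θ ≤ 2π in polar coordinates, where x = r cos(θ), y = r sin(θ), and dA = r dr dθ.

Under the substitution, the integrand becomes 6, so

    ∬_D (6) dA = ∫_{0}^{2π} ∫_{0}^{4} (6) · r dr dθ.

Inner integral (in r): ∫_{0}^{4} (6) · r dr = 48.

Outer integral (in θ): ∫_{0}^{2π} (48) dθ = 96π.

Therefore ∬_D (6) dA = 96π.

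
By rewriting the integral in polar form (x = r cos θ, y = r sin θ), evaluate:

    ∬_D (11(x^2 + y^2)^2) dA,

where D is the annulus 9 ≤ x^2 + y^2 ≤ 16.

The region D is 3 ≤ r ≤ 4, 0 ≤ θ ≤ 2π in polar coordinates, where x = r cos(θ), y = r sin(θ), and dA = r dr dθ.

Under the substitution, the integrand becomes 11r^4, so

    ∬_D (11(x^2 + y^2)^2) dA = ∫_{0}^{2π} ∫_{3}^{4} (11r^4) · r dr dθ.

Inner integral (in r): ∫_{3}^{4} (11r^4) · r dr = 37037/6.

Outer integral (in θ): ∫_{0}^{2π} (37037/6) dθ = 37037π/3.

Therefore ∬_D (11(x^2 + y^2)^2) dA = 37037π/3.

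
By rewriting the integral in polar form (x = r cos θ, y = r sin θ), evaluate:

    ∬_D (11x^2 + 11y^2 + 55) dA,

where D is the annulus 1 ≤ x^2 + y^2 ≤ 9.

The region D is 1 ≤ r ≤ 3, 0 ≤ θ ≤ 2π in polar coordinates, where x = r cos(θ), y = r sin(θ), and dA = r dr dθ.

Under the substitution, the integrand becomes 11r^2 + 55, so

    ∬_D (11x^2 + 11y^2 + 55) dA = ∫_{0}^{2π} ∫_{1}^{3} (11r^2 + 55) · r dr dθ.

Inner integral (in r): ∫_{1}^{3} (11r^2 + 55) · r dr = 440.

Outer integral (in θ): ∫_{0}^{2π} (440) dθ = 880π.

Therefore ∬_D (11x^2 + 11y^2 + 55) dA = 880π.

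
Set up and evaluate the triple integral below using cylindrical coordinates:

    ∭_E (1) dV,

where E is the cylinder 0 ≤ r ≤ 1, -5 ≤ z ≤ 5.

In cylindrical coordinates, x = r cos(θ), y = r sin(θ), z = z, and dV = r dr dθ dz.

The integrand becomes 1, so

    ∭_E (1) dV = ∫_{0}^{2π} ∫_{0}^{1} ∫_{-5}^{5} (1) · r dz dr dθ.

Inner (z): 10r.
Middle (r from 0 to 1): 5.
Outer (θ): 10π.

Therefore the triple integral equals 10π.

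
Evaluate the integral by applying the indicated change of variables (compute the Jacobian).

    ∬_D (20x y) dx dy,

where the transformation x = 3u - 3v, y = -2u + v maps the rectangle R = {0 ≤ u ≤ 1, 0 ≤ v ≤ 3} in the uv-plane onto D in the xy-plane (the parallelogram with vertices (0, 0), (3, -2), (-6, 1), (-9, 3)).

Compute the Jacobian determinant of (x, y) with respect to (u, v):

    ∂(x,y)/∂(u,v) = | 3  -3 | = (3)(1) - (-3)(-2) = -3.
                   | -2  1 |

Its absolute value is |J| = 3 (the area scaling factor).

Substituting x = 3u - 3v, y = -2u + v into the integrand,

    20x y → -120u^2 + 180u v - 60v^2,

so the integral becomes

    ∬_R (-120u^2 + 180u v - 60v^2) · |J| du dv = ∫_0^1 ∫_0^3 (-360u^2 + 540u v - 180v^2) dv du.

Inner (v): -1080u^2 + 2430u - 1620.
Outer (u): -765.

Therefore ∬_D (20x y) dx dy = -765.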